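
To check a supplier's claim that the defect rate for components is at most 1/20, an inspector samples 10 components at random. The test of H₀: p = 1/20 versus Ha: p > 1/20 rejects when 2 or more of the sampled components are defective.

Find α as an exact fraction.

α = P(reject H₀ | H₀ true) = P(Y ≥ 2 | p = 1/20), Y ~ Binomial(10, 1/20).
Via the complement, α = 1 − Σ_{j=0}^{1} C(10,j)(1/20)^j(19/20)^{10-j} = 882056764409/10240000000000.

882056764409/10240000000000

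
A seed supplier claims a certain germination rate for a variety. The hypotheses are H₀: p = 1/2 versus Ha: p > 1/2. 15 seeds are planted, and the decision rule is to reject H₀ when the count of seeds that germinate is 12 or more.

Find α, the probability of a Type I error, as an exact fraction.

9/512

The Type I error probability is α = P(S ≥ 12) computed under H₀, where S ~ Binomial(15, 1/2).
P(S ≥ 12) = [C(15,12) + C(15,13) + C(15,14) + C(15,15)] / 2^15 = (455 + 105 + 15 + 1) / 32768 = 576/32768 = 9/512.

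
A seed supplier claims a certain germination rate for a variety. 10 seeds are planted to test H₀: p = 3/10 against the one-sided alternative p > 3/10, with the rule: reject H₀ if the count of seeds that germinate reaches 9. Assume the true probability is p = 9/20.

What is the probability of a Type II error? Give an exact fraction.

Under the alternative p = 9/20, X ~ Binomial(10, 9/20); β is the probability the test does not reject, P(X < 9).
Summing C(10,j)·(9/20)^j·(11/20)^{10-j} for j = 0..8 gives 10193896961809/10240000000000.

10193896961809/10240000000000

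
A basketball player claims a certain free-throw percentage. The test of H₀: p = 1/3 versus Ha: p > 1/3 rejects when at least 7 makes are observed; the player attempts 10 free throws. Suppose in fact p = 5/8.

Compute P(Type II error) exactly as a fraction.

148513581/268435456

Under the alternative p = 5/8, Y ~ Binomial(10, 5/8); β is the probability the test does not reject, P(Y < 7).
Summing C(10,j)·(5/8)^j·(3/8)^{10-j} for j = 0..6 gives 148513581/268435456.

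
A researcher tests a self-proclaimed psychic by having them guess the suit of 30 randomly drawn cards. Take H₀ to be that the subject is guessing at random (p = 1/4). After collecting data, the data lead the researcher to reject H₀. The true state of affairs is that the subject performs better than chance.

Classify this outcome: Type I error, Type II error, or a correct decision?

The test rejected a false H₀ — the decision matches the true state.

No error — this is a correct decision.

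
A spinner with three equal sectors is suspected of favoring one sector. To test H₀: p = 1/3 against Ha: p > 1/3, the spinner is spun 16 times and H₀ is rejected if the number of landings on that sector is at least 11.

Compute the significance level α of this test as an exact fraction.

19321/4782969

The Type I error probability is α = P(K ≥ 11) computed under H₀, where K ~ Binomial(16, 1/3).
P(K ≥ 11) = Σ_{j=11}^{16} C(16,j)·(1/3)^j·(2/3)^{16-j} = 19321/4782969.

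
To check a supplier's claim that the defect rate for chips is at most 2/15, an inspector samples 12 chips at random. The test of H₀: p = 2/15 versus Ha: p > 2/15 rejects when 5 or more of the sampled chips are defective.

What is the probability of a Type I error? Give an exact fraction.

127817017088/8649755859375

The significance level is the probability, assuming p = 2/15, of seeing 5 or more defectives in 12 draws.
α = 1 − P(S ≤ 4) = 1 − 8521938842287/8649755859375 = 127817017088/8649755859375.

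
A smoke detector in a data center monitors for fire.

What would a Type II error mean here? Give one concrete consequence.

With the conventional null hypothesis that there is no fire:
A Type II error is failing to reject H₀ when H₀ is false.
Here that means remaining silent when actually there is a fire.

A Type II error would mean concluding that there is no fire (or at least failing to establish that there is a fire) when in fact there is a fire. Consequence: a real fire goes undetected.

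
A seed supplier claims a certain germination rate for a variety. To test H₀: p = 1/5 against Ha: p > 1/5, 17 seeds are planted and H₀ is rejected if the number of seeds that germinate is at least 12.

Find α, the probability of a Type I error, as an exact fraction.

The Type I error probability is α = P(S ≥ 12) computed under H₀, where S ~ Binomial(17, 1/5).
Adding the binomial terms for j = 12 through 17 with p = 1/5 yields 6991557/762939453125.

6991557/762939453125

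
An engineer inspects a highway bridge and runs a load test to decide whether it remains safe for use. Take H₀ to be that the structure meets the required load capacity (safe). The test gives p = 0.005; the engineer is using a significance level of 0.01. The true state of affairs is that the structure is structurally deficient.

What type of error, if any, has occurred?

No error (correct decision).

Since p = 0.005 < α = 0.01, H₀ is rejected.
H₀ is false (actually the structure is structurally deficient).
The decision matches the true state — no error.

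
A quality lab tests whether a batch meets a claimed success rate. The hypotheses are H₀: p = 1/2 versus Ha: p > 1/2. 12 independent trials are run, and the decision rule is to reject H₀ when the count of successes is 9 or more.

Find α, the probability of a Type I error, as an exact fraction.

299/4096

α = P(reject H₀ | H₀ true) = P(K ≥ 9 | p = 1/2), with K ~ Binomial(12, 1/2).
P(K ≥ 9) = [C(12,9) + C(12,10) + C(12,11) + C(12,12)] / 2^12 = (220 + 66 + 12 + 1) / 4096 = 299/4096.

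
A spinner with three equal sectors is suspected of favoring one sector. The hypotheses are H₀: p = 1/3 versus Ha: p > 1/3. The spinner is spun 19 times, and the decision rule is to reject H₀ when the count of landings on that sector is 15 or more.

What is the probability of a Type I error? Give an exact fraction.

23497/387420489

Under H₀, Y ~ Binomial(19, 1/3), and α = P(Y ≥ 15).
P(Y ≥ 15) = Σ_{j=15}^{19} C(19,j)·(1/3)^j·(2/3)^{19-j} = 23497/387420489.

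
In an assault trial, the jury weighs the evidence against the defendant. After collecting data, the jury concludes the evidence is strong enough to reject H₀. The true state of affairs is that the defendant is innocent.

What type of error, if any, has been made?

Type I error

The conventional null hypothesis here is that the defendant is innocent.
H₀ was rejected, but H₀ is actually true.
Rejecting a true null hypothesis is a Type I error (false positive).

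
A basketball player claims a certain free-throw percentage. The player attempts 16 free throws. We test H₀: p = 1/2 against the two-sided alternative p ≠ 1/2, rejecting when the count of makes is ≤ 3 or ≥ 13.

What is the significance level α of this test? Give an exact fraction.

The significance level is the null-hypothesis probability of the rejection region {≤3} ∪ {≥13}.
Each tail has probability (1 + 16 + 120 + 560)/65536; doubling gives α = 1394/65536 = 697/32768.

697/32768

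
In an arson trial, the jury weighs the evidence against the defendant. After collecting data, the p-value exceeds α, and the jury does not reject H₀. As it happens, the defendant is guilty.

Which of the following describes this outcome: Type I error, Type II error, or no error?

The conventional null hypothesis here is that the defendant is innocent.
H₀ was not rejected, but H₀ is actually false.
Failing to reject a false null hypothesis is a Type II error (false negative).

Type II error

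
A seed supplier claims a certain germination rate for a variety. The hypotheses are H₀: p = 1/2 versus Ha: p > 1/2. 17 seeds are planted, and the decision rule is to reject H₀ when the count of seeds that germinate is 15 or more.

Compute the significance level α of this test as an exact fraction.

77/65536

Under H₀, S ~ Binomial(17, 1/2), and α = P(S ≥ 15).
That's C(17,15) + C(17,16) + C(17,17) over 2^17, i.e. (136 + 17 + 1)/131072 = 154/131072 = 77/65536.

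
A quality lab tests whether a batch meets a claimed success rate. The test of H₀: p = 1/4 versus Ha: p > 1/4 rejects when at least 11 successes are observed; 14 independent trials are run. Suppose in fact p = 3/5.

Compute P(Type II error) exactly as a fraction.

A Type II error is failing to reject when Ha holds: with p = 3/5, β = P(K ≤ 10).
Summing C(14,j)·(3/5)^j·(2/5)^{14-j} for j = 0..10 gives 5344795024/6103515625.

5344795024/6103515625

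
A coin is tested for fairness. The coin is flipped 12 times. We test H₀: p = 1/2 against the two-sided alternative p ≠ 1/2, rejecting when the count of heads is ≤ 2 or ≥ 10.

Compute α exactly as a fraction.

79/2048

The significance level is the null-hypothesis probability of the rejection region {≤2} ∪ {≥10}.
Each tail has probability (1 + 12 + 66)/4096; doubling gives α = 158/4096 = 79/2048.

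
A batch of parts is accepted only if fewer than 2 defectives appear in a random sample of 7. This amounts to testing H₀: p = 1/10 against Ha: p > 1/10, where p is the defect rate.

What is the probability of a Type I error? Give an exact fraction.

93559/625000

Under H₀, S ~ Binomial(7, 1/10); the Type I error rate is P(S ≥ 2).
Computing the lower-tail complement: 1 − 531441/625000 = 93559/625000.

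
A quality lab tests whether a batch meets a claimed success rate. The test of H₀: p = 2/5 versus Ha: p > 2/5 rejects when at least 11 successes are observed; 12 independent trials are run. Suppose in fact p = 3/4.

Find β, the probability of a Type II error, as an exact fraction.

Under the alternative p = 3/4, Y ~ Binomial(12, 3/4); β is the probability the test does not reject, P(Y < 11).
Equivalently, β = 1 − P(Y ≥ 11) = 14120011/16777216.

14120011/16777216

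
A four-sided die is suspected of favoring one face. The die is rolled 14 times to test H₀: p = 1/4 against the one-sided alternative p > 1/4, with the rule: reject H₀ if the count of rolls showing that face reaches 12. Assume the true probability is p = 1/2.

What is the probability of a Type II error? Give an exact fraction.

8139/8192

Under the alternative p = 1/2, X ~ Binomial(14, 1/2); β is the probability the test does not reject, P(X < 12).
Equivalently, β = 1 − P(X ≥ 12) = 8139/8192.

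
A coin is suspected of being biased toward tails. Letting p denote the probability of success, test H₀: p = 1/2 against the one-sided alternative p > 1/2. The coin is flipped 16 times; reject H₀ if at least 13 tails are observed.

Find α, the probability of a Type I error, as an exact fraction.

The Type I error probability is α = P(Y ≥ 13) computed under H₀, where Y ~ Binomial(16, 1/2).
P(Y ≥ 13) = [C(16,13) + C(16,14) + C(16,15) + C(16,16)] / 2^16 = (560 + 120 + 16 + 1) / 65536 = 697/65536.

697/65536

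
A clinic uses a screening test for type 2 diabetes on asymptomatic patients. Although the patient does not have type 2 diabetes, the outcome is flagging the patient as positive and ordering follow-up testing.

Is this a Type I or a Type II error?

Type I error

The null hypothesis here is that the patient does not have type 2 diabetes.
'Flagging the patient as positive and ordering follow-up testing' corresponds to rejecting H₀.
H₀ was rejected but H₀ is true — a Type I error (false positive).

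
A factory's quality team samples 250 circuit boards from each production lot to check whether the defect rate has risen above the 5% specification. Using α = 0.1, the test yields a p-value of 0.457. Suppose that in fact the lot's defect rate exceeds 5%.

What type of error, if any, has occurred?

Type II error

The conventional null hypothesis is that the lot's defect rate is 5% (within specification).
Since p = 0.457 ≥ α = 0.1, H₀ is not rejected.
H₀ is false (actually the lot's defect rate exceeds 5%).
Failing to reject a false H₀ is a Type II error.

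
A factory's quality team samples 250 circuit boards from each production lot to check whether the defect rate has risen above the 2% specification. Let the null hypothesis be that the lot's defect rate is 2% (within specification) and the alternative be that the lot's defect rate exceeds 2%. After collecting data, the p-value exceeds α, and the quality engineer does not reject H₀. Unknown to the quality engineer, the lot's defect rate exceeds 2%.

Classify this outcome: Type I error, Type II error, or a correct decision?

Type II error

H₀ was not rejected, but H₀ is actually false.
Failing to reject a false null hypothesis is a Type II error (false negative).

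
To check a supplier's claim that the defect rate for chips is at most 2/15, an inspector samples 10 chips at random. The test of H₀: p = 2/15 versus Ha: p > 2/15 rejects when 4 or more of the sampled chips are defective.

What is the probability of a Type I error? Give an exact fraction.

The significance level is the probability, assuming p = 2/15, of seeing 4 or more defectives in 10 draws.
Computing the lower-tail complement: 1 − 185672861803/192216796875 = 6543935072/192216796875.

6543935072/192216796875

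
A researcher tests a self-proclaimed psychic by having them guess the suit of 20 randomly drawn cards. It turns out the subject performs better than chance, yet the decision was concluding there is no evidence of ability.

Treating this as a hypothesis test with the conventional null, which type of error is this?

The null hypothesis here is that the subject is guessing at random (p = 1/4).
'Concluding there is no evidence of ability' corresponds to failing to reject H₀.
H₀ was not rejected but H₀ is false — a Type II error (false negative).

Type II error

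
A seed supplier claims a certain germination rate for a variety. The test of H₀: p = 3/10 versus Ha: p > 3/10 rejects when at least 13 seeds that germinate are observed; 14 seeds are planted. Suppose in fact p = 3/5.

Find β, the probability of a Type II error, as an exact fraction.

β = P(fail to reject H₀ | Ha true) = P(Y ≤ 12 | p = 3/5), Y ~ Binomial(14, 3/5).
Summing C(14,j)·(3/5)^j·(2/5)^{14-j} for j = 0..12 gives 6054091612/6103515625.

6054091612/6103515625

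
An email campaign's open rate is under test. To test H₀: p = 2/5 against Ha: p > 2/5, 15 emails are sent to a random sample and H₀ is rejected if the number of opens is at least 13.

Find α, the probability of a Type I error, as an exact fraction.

α = P(reject H₀ | H₀ true) = P(S ≥ 13 | p = 2/5), with S ~ Binomial(15, 2/5).
Summing C(15,j)(2/5)^j(3/5)^{15−j} for j = 13,…,15 gives 8511488/30517578125.

8511488/30517578125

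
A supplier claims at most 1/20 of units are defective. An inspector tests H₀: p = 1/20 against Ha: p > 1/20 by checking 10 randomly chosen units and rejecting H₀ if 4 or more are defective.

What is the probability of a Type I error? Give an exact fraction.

Under H₀, K ~ Binomial(10, 1/20); the Type I error rate is P(K ≥ 4).
Computing the lower-tail complement: 1 − 2557367045279/2560000000000 = 2632954721/2560000000000.

2632954721/2560000000000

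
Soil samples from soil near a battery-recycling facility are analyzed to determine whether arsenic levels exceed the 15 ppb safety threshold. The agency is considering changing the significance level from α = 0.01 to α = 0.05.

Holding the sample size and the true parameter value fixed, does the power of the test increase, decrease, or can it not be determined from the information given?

Relaxing α lowers the evidence threshold; under Ha, outcomes that previously fell short now trigger rejection.
Since power = 1 − β and β decreases, power increases.

It increases.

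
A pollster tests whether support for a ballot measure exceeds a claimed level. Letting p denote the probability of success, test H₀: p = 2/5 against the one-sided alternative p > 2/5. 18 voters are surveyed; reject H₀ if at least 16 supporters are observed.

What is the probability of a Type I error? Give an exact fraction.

α = P(reject H₀ | H₀ true) = P(Y ≥ 16 | p = 2/5), with Y ~ Binomial(18, 2/5).
P(Y ≥ 16) = Σ_{j=16}^{18} C(18,j)·(2/5)^j·(3/5)^{18-j} = 97583104/3814697265625.

97583104/3814697265625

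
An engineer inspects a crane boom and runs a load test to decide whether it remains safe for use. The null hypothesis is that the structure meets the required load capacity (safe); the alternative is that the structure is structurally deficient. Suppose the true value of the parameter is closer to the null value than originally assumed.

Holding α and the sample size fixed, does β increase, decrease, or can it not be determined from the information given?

A smaller departure from H₀ means the test statistic under Ha is distributed closer to where it would be under H₀; rejection becomes less likely.

It increases.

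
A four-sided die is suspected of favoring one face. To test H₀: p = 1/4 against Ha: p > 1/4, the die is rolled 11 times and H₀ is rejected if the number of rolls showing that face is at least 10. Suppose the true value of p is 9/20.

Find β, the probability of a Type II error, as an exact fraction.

20434671802787/20480000000000

Under the alternative p = 9/20, X ~ Binomial(11, 9/20); β is the probability the test does not reject, P(X < 10).
Adding the binomial probabilities P(X=0)+…+P(X=9) at p = 9/20 gives 20434671802787/20480000000000.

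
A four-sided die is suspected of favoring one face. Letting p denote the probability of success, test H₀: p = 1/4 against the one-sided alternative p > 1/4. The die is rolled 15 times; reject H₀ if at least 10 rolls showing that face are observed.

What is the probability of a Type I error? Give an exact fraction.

426785/536870912

Under H₀, X ~ Binomial(15, 1/4), and α = P(X ≥ 10).
Adding the binomial terms for j = 10 through 15 with p = 1/4 yields 426785/536870912.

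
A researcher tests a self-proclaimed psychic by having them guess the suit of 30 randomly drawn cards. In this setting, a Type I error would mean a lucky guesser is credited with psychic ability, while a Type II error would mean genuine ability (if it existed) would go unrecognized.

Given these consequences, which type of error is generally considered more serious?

Type I error

The Type I consequence (a lucky guesser is credited with psychic ability) is more severe than the Type II consequence (genuine ability (if it existed) would go unrecognized).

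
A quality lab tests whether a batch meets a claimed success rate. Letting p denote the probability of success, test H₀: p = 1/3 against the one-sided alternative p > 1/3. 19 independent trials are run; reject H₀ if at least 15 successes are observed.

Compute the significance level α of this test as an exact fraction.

23497/387420489

Under H₀, S ~ Binomial(19, 1/3), and α = P(S ≥ 15).
Summing C(19,j)(1/3)^j(2/3)^{19−j} for j = 15,…,19 gives 23497/387420489.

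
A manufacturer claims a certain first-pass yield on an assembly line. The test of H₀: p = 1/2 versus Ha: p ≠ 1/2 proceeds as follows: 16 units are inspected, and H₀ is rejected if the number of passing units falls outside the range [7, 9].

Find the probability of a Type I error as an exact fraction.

The significance level is the null-hypothesis probability of the rejection region {≤6} ∪ {≥10}.
By symmetry, α = 2·P(X ≤ 6) = 2·(1 + 16 + 120 + 560 + 1820 + 4368 + 8008)/65536 = 29786/65536 = 14893/32768.

14893/32768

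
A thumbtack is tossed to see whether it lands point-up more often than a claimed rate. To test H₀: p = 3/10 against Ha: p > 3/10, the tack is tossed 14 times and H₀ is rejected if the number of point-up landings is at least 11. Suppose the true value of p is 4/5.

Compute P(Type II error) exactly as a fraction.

β = P(fail to reject H₀ | Ha true) = P(Y ≤ 10 | p = 4/5), Y ~ Binomial(14, 4/5).
Summing C(14,j)·(4/5)^j·(1/5)^{14-j} for j = 0..10 gives 1842102761/6103515625.

1842102761/6103515625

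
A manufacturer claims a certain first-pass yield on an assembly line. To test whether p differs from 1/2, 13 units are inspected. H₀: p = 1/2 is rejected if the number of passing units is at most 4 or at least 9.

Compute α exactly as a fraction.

1093/4096

The significance level is the null-hypothesis probability of the rejection region {≤4} ∪ {≥9}.
Each tail has probability (1 + 13 + 78 + 286 + 715)/8192; doubling gives α = 2186/8192 = 1093/4096.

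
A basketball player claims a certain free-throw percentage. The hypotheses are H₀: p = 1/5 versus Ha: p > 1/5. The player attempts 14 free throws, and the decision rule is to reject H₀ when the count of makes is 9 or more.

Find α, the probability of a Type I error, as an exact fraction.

α = P(reject H₀ | H₀ true) = P(X ≥ 9 | p = 1/5), with X ~ Binomial(14, 1/5).
P(X ≥ 9) = Σ_{j=9}^{14} C(14,j)·(1/5)^j·(4/5)^{14-j} = 2331113/6103515625.

2331113/6103515625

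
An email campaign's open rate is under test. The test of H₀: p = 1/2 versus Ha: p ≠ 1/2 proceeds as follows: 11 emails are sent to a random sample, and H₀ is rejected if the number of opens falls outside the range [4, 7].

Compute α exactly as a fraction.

α = P(K ≤ 3 or K ≥ 8 | p = 1/2), K ~ Binomial(11, 1/2).
The two tails are symmetric, so α = 2·(1 + 11 + 55 + 165)/2^11 = 464/2048 = 29/128.

29/128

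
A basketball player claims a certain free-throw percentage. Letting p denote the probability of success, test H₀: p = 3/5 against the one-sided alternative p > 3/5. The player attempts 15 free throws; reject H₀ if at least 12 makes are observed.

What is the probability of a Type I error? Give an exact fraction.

α = P(reject H₀ | H₀ true) = P(K ≥ 12 | p = 3/5), with K ~ Binomial(15, 3/5).
Summing C(15,j)(3/5)^j(2/5)^{15−j} for j = 12,…,15 gives 2761898877/30517578125.

2761898877/30517578125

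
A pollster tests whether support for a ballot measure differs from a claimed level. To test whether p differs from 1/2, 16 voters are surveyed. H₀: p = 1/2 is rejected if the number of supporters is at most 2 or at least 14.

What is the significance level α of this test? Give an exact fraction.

The significance level is the null-hypothesis probability of the rejection region {≤2} ∪ {≥14}.
Each tail has probability (1 + 16 + 120)/65536; doubling gives α = 274/65536 = 137/32768.

137/32768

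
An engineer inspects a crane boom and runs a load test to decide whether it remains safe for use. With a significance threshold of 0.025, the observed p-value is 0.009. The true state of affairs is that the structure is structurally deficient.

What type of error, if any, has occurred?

The conventional null hypothesis is that the structure meets the required load capacity (safe).
Since p = 0.009 < α = 0.025, H₀ is rejected.
H₀ is false (actually the structure is structurally deficient).
The decision matches the true state — no error.

No error (correct decision).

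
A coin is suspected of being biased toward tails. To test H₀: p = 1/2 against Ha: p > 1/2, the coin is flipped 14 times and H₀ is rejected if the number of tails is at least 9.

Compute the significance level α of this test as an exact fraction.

α = P(reject H₀ | H₀ true) = P(S ≥ 9 | p = 1/2), with S ~ Binomial(14, 1/2).
P(S ≥ 9) = [C(14,9) + C(14,10) + C(14,11) + C(14,12) + C(14,13) + C(14,14)] / 2^14 = (2002 + 1001 + 364 + 91 + 14 + 1) / 16384 = 3473/16384.

3473/16384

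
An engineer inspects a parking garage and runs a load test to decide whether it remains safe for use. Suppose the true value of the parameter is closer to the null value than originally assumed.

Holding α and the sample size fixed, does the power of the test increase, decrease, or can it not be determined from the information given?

A smaller departure from H₀ means the test statistic under Ha is distributed closer to where it would be under H₀; rejection becomes less likely.
Since power = 1 − β and β increases, power decreases.

It decreases.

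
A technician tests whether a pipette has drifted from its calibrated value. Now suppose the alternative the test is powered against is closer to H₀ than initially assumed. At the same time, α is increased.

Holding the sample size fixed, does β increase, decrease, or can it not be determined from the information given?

The first change alone would make β increase; the second alone would make β decrease. Which effect dominates depends on the magnitudes, which are not given.

Cannot be determined from the information given.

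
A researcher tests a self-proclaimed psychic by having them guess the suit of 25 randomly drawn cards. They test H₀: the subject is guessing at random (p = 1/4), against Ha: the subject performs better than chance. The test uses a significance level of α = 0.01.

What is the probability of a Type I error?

0.01

The significance level α is, by definition, the probability of a Type I error — P(reject H₀ | H₀ true).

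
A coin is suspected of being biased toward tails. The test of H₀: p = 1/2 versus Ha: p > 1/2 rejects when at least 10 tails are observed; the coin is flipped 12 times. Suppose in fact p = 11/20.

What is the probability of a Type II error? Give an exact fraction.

784677287856069/819200000000000

A Type II error is failing to reject when Ha holds: with p = 11/20, β = P(K ≤ 9).
Summing C(12,j)·(11/20)^j·(9/20)^{12-j} for j = 0..9 gives 784677287856069/819200000000000.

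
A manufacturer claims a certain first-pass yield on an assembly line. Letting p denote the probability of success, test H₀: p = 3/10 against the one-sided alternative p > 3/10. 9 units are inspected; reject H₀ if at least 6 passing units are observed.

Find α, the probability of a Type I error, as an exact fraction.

The Type I error probability is α = P(Y ≥ 6) computed under H₀, where Y ~ Binomial(9, 3/10).
Summing C(9,j)(3/10)^j(7/10)^{9−j} for j = 6,…,9 gives 12647421/500000000.

12647421/500000000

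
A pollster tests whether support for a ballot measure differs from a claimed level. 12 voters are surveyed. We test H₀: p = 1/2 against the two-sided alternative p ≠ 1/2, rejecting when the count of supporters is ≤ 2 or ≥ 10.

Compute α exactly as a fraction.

79/2048

Under H₀, Y ~ Binomial(12, 1/2); α is the probability of landing in either tail, P(Y ≤ 2) + P(Y ≥ 10).
By symmetry, α = 2·P(Y ≤ 2) = 2·(1 + 12 + 66)/4096 = 158/4096 = 79/2048.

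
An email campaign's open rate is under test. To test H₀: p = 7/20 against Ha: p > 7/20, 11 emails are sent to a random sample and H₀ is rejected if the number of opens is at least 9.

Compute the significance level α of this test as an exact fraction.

83491612883/40960000000000

Under H₀, X ~ Binomial(11, 7/20), and α = P(X ≥ 9).
Adding the binomial terms for j = 9 through 11 with p = 7/20 yields 83491612883/40960000000000.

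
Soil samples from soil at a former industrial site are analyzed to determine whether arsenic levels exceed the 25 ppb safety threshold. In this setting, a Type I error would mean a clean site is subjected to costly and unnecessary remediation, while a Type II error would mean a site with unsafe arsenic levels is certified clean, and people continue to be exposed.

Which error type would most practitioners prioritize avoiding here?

The Type II consequence (a site with unsafe arsenic levels is certified clean, and people continue to be exposed) is more severe than the Type I consequence (a clean site is subjected to costly and unnecessary remediation).

Type II error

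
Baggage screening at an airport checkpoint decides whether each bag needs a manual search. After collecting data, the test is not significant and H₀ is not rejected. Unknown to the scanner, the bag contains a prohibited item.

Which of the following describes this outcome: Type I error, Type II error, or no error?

The conventional null hypothesis here is that the bag contains no prohibited items.
H₀ was not rejected, but H₀ is actually false.
Failing to reject a false null hypothesis is a Type II error (false negative).

Type II error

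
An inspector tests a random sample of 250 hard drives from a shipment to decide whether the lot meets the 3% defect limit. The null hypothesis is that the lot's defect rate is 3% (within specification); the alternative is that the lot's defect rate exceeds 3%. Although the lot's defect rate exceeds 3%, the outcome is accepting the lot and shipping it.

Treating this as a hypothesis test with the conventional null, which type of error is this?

Type II error

'Accepting the lot and shipping it' corresponds to failing to reject H₀.
H₀ was not rejected but H₀ is false — a Type II error (false negative).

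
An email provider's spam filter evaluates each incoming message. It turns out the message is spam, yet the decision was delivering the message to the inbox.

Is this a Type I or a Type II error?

Type II error

The null hypothesis here is that the message is legitimate (not spam).
'Delivering the message to the inbox' corresponds to failing to reject H₀.
H₀ was not rejected but H₀ is false — a Type II error (false negative).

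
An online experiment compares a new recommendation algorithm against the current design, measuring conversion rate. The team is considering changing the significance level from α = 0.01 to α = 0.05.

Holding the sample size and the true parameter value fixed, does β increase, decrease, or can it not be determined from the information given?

With a larger α the critical value moves toward the center, so more of the Ha sampling distribution lies in the rejection region.

It decreases.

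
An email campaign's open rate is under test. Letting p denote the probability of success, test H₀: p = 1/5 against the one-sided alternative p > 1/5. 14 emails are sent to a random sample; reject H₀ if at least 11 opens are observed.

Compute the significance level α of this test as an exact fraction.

The Type I error probability is α = P(K ≥ 11) computed under H₀, where K ~ Binomial(14, 1/5).
Adding the binomial terms for j = 11 through 14 with p = 1/5 yields 24809/6103515625.

24809/6103515625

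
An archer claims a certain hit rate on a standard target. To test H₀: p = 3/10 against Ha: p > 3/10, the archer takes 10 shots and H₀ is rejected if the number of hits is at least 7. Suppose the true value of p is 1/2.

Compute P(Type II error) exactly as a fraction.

Under the alternative p = 1/2, X ~ Binomial(10, 1/2); β is the probability the test does not reject, P(X < 7).
Equivalently, β = 1 − P(X ≥ 7) = 53/64.

53/64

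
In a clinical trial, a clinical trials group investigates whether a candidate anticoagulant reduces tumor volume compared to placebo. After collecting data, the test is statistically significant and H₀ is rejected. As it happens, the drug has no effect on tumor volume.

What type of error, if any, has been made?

The conventional null hypothesis here is that the drug has no effect on tumor volume.
H₀ was rejected, but H₀ is actually true.
Rejecting a true null hypothesis is a Type I error (false positive).

Type I error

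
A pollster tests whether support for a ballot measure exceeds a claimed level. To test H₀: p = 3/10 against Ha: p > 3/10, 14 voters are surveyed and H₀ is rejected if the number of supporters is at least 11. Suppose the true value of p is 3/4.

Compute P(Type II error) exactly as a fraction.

64244663/134217728

β = P(fail to reject H₀ | Ha true) = P(X ≤ 10 | p = 3/4), X ~ Binomial(14, 3/4).
Summing C(14,j)·(3/4)^j·(1/4)^{14-j} for j = 0..10 gives 64244663/134217728.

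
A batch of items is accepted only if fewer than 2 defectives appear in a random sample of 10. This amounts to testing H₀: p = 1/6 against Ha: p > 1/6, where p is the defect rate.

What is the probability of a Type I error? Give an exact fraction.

10389767/20155392

Under H₀, S ~ Binomial(10, 1/6); the Type I error rate is P(S ≥ 2).
α = 1 − P(S ≤ 1) = 1 − 9765625/20155392 = 10389767/20155392.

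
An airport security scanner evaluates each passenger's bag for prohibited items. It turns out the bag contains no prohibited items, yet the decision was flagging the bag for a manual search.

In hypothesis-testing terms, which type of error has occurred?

The null hypothesis here is that the bag contains no prohibited items.
'Flagging the bag for a manual search' corresponds to rejecting H₀.
H₀ was rejected but H₀ is true — a Type I error (false positive).

Type I error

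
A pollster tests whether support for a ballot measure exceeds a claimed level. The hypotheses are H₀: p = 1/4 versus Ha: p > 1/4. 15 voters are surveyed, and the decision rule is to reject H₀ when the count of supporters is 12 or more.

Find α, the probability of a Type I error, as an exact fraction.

3319/268435456

α = P(reject H₀ | H₀ true) = P(K ≥ 12 | p = 1/4), with K ~ Binomial(15, 1/4).
P(K ≥ 12) = Σ_{j=12}^{15} C(15,j)·(1/4)^j·(3/4)^{15-j} = 3319/268435456.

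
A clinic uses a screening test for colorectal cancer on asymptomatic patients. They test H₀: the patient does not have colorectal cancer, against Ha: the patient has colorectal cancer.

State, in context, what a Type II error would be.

A Type II error would mean concluding that the patient does not have colorectal cancer (or at least failing to establish that the patient has colorectal cancer) when in fact the patient has colorectal cancer.

A Type II error is failing to reject H₀ when H₀ is false.
Here that means clearing the patient as negative when actually the patient has colorectal cancer.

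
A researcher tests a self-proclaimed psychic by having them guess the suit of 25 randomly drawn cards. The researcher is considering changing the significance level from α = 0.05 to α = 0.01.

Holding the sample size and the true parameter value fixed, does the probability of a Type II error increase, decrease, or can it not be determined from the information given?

Tightening α shrinks the rejection region. When Ha holds, fewer sample outcomes clear the stricter threshold, so more fall in the acceptance region.

It increases.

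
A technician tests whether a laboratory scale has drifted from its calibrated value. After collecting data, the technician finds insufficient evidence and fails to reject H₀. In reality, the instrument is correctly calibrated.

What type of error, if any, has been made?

Neither — the decision is correct.

The conventional null hypothesis here is that the instrument is correctly calibrated.
The test retained a true H₀ — the decision matches the true state.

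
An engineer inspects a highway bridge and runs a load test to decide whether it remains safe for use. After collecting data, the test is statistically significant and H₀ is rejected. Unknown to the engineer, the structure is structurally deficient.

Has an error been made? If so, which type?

The conventional null hypothesis here is that the structure meets the required load capacity (safe).
The test rejected a false H₀ — the decision matches the true state.

No error (correct decision).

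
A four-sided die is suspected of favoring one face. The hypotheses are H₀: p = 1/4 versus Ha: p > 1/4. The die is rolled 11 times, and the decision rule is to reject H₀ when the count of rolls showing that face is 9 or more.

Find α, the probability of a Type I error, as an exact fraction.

The Type I error probability is α = P(X ≥ 9) computed under H₀, where X ~ Binomial(11, 1/4).
P(X ≥ 9) = Σ_{j=9}^{11} C(11,j)·(1/4)^j·(3/4)^{11-j} = 529/4194304.

529/4194304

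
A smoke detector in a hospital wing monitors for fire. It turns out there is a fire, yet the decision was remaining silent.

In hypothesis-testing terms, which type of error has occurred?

The null hypothesis here is that there is no fire.
'Remaining silent' corresponds to failing to reject H₀.
H₀ was not rejected but H₀ is false — a Type II error (false negative).

Type II error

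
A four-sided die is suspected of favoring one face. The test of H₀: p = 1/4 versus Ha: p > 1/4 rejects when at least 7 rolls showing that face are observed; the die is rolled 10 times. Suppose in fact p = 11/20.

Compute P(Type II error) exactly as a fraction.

1878942860721/2560000000000

Under the alternative p = 11/20, K ~ Binomial(10, 11/20); β is the probability the test does not reject, P(K < 7).
Equivalently, β = 1 − P(K ≥ 7) = 1878942860721/2560000000000.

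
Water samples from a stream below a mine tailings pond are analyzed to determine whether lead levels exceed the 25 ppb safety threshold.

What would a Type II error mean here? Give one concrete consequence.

A Type II error would mean concluding that the lead concentration is at or below 25 ppb (safe) (or at least failing to establish that the lead concentration exceeds 25 ppb) when in fact the lead concentration exceeds 25 ppb. Consequence: a site with unsafe lead levels is certified clean, and people continue to be exposed.

With the conventional null hypothesis that the lead concentration is at or below 25 ppb (safe):
A Type II error is failing to reject H₀ when H₀ is false.
Here that means certifying the site as safe when actually the lead concentration exceeds 25 ppb.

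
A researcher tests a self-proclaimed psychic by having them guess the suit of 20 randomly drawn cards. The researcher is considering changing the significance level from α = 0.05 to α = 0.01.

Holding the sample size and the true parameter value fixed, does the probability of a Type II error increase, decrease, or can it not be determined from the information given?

Tightening α shrinks the rejection region. When Ha holds, fewer sample outcomes clear the stricter threshold, so more fall in the acceptance region.

It increases.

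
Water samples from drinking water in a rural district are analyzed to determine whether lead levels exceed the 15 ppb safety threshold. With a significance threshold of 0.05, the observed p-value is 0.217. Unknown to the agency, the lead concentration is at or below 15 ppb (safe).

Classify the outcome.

The conventional null hypothesis is that the lead concentration is at or below 15 ppb (safe).
Since p = 0.217 ≥ α = 0.05, H₀ is not rejected.
H₀ is true (actually the lead concentration is at or below 15 ppb (safe)).
The decision matches the true state — no error.

No error (correct decision).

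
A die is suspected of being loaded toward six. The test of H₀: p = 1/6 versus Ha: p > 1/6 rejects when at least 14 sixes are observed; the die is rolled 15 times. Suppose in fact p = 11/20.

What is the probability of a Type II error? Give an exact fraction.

16356278262148423407/16384000000000000000

β = P(fail to reject H₀ | Ha true) = P(X ≤ 13 | p = 11/20), X ~ Binomial(15, 11/20).
Equivalently, β = 1 − P(X ≥ 14) = 16356278262148423407/16384000000000000000.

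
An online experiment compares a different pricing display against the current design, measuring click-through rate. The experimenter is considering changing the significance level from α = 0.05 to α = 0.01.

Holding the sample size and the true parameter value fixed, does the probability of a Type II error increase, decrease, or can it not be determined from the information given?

It increases.

Tightening α shrinks the rejection region. When Ha holds, fewer sample outcomes clear the stricter threshold, so more fall in the acceptance region.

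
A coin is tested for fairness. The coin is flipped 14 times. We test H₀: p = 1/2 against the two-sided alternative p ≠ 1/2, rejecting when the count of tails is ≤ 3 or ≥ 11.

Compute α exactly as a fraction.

Under H₀, X ~ Binomial(14, 1/2); α is the probability of landing in either tail, P(X ≤ 3) + P(X ≥ 11).
Each tail has probability (1 + 14 + 91 + 364)/16384; doubling gives α = 940/16384 = 235/4096.

235/4096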